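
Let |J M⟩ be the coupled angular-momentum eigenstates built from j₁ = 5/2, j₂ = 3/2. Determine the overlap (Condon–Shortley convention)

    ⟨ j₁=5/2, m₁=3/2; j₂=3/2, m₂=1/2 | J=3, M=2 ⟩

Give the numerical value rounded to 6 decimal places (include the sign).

+0.288675  (= +√(1/12))

triangle: 1!·4!·2!/8! = 48/40320
(j±m)!: 4!·1!·2!·1!·5!·1! = 5760
prefactor² = (2J+1)·Δ·N² = 48
  k=0: +1/(0!·1!·1!·2!·3!·0!) = 1/12
  k=1: −1/(1!·0!·0!·1!·4!·1!) = -1/24
Σ = 1/24  ⇒  CG² = 48·1/24² = 1/12
CG = +√(1/12) = +0.288675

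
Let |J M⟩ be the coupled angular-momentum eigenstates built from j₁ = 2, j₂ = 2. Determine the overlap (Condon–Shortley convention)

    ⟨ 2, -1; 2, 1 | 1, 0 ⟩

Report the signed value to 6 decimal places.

+√(1/10) = +0.316228

triangle: 3!·1!·1!/6! = 6/720
(j±m)!: 1!·3!·3!·1!·1!·1! = 36
prefactor² = (2J+1)·Δ·N² = 9/10
  k=2: +1/(2!·1!·1!·1!·0!·0!) = 1/2
  k=3: −1/(3!·0!·0!·0!·1!·1!) = -1/6
Σ = 1/3  ⇒  CG² = 9/10·1/3² = 1/10
CG = +√(1/10) = +0.316228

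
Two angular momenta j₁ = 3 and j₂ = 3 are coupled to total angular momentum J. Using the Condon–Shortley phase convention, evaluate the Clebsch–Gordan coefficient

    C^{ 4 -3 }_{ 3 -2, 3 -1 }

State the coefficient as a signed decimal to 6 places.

-0.301511

√[9·2!4!4!/11! · 1!5!2!4!1!7!] = √(82944/11)
  +(−1)^1/∏(1,1,4,1,0,3)! = -1/144  (running -1/144)
  +(−1)^2/∏(2,0,3,0,1,4)! = 1/288  (running -1/288)
⟨..|..⟩ = √(82944/11)·(-1/288) = -0.301511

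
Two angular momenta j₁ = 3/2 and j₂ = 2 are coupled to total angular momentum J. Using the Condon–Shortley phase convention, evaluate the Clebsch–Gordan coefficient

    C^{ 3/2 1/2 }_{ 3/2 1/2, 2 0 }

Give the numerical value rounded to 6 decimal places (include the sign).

j₁+j₂−J=2  J+j₁−j₂=1  J−j₁+j₂=2  j₁+j₂+J+1=6
(j₁±m₁, j₂±m₂, J±M) = (2,1,2,2,2,1)
P² = 16/45
sum k=0..1:
  [0] +1/4 = 1/4
  [1] −1/1 = -1
S = -3/4
C² = P²·S² = 1/5 ; C = -0.447214

-0.447214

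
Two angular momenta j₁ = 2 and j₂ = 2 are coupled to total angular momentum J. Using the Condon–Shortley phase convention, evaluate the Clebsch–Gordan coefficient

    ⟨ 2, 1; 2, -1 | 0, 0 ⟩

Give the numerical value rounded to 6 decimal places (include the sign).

√[1·4!0!0!/5! · 3!1!1!3!0!0!] = √(36/5)
  +(−1)^1/∏(1,3,0,0,0,0)! = -1/6  (running -1/6)
⟨..|..⟩ = √(36/5)·(-1/6) = -0.447214

-0.447214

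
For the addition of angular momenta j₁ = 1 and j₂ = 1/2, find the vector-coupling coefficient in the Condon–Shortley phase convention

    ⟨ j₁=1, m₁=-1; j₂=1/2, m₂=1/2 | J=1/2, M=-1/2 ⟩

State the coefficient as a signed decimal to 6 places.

−√(2/3) ≈ -0.816497

√[2·1!1!0!/3! · 0!2!1!0!0!1!] = √(2/3)
  +(−1)^1/∏(1,0,1,0,0,0)! = -1  (running -1)
⟨..|..⟩ = √(2/3)·(-1) = -0.816497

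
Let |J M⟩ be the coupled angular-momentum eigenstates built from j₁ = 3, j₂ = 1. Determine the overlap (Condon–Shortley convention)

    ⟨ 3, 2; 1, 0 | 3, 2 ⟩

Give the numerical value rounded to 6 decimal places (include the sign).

triangle: 1!*5!*1!/8! = 120/40320
(j±m)!: 5!*1!*1!*1!*5!*1! = 14400
prefactor² = (2J+1)*Δ*N² = 300
  k=0: +1/(0!*1!*1!*1!*4!*0!) = 1/24
  k=1: −1/(1!*0!*0!*0!*5!*1!) = -1/120
Σ = 1/30  ⇒  CG² = 300*1/30² = 1/3
CG = +√(1/3) = +0.577350

+√(1/3) ≈ +0.577350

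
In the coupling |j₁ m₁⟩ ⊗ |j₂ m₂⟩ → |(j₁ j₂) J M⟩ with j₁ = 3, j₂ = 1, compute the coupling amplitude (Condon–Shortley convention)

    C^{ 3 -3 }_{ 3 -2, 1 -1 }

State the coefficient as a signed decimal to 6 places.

j₁+j₂−J=1  J+j₁−j₂=5  J−j₁+j₂=1  j₁+j₂+J+1=8
(j₁±m₁, j₂±m₂, J±M) = (1,5,0,2,0,6)
P² = 3600
sum k=0..0:
  [0] +1/120 = 1/120
S = 1/120
C² = P²·S² = 1/4 ; C = +0.500000

+0.500000  (= +√(1/4))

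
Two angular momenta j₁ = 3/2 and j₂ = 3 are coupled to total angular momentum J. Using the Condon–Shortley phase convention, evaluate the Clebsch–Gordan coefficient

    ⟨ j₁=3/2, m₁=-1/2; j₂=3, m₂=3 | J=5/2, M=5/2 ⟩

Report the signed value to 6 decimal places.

+0.731925  (= +√(15/28))

triangle: 2!×1!×4!/8! = 48/40320
(j±m)!: 1!×2!×6!×0!×5!×0! = 172800
prefactor² = (2J+1)×Δ×N² = 8640/7
  k=2: +1/(2!×0!×0!×4!×1!×0!) = 1/48
Σ = 1/48  ⇒  CG² = 8640/7×1/48² = 15/28
CG = +√(15/28) = +0.731925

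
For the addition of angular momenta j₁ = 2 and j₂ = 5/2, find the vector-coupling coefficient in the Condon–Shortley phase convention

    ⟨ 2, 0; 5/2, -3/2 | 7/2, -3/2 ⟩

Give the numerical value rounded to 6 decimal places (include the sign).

j₁+j₂−J=1  J+j₁−j₂=3  J−j₁+j₂=4  j₁+j₂+J+1=9
(j₁±m₁, j₂±m₂, J±M) = (2,2,1,4,2,5)
P² = 512/7
sum k=0..1:
  [0] +1/12 = 1/12
  [1] −1/48 = -1/48
S = 1/16
C² = P²·S² = 2/7 ; C = +0.534522

+√(2/7) ≈ +0.534522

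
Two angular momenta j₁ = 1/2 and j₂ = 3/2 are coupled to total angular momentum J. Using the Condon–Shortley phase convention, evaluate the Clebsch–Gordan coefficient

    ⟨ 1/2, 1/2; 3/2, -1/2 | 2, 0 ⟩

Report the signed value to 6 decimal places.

j₁+j₂−J=0  J+j₁−j₂=1  J−j₁+j₂=3  j₁+j₂+J+1=5
(j₁±m₁, j₂±m₂, J±M) = (1,0,1,2,2,2)
P² = 2
sum k=0..0:
  [0] +1/2 = 1/2
S = 1/2
C² = P²·S² = 1/2 ; C = +0.707107

+0.707107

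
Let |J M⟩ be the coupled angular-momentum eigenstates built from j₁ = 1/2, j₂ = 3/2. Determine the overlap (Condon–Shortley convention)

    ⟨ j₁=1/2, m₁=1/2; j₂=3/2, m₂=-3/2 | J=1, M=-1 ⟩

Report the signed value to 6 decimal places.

j₁+j₂−J=1  J+j₁−j₂=0  J−j₁+j₂=2  j₁+j₂+J+1=4
(j₁±m₁, j₂±m₂, J±M) = (1,0,0,3,0,2)
P² = 3
sum k=0..0:
  [0] +1/2 = 1/2
S = 1/2
C² = P²·S² = 3/4 ; C = +0.866025

+√(3/4) = +0.866025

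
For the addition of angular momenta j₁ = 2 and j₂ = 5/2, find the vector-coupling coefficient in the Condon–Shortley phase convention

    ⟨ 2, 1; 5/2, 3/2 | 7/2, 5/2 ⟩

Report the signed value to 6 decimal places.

triangle: 1!*3!*4!/9! = 144/362880
(j±m)!: 3!*1!*4!*1!*6!*1! = 103680
prefactor² = (2J+1)*Δ*N² = 2304/7
  k=0: +1/(0!*1!*1!*4!*2!*0!) = 1/48
  k=1: −1/(1!*0!*0!*3!*3!*1!) = -1/36
Σ = -1/144  ⇒  CG² = 2304/7*(-1/144)² = 1/63
CG = −√(1/63) = -0.125988

-0.125988  (= −√(1/63))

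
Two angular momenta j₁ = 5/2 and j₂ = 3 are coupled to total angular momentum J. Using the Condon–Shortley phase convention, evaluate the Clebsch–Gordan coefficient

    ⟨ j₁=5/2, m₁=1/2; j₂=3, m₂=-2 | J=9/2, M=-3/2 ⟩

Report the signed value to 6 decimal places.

+0.604815  (= +√(169/462))

j₁+j₂−J=1  J+j₁−j₂=4  J−j₁+j₂=5  j₁+j₂+J+1=11
(j₁±m₁, j₂±m₂, J±M) = (3,2,1,5,3,6)
P² = 345600/77
sum k=0..1:
  [0] +1/96 = 1/96
  [1] −1/720 = -1/720
S = 13/1440
C² = P²·S² = 169/462 ; C = +0.604815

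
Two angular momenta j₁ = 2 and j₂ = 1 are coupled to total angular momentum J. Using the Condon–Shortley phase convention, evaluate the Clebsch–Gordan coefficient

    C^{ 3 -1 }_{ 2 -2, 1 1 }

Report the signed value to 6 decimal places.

+0.258199  (= +√(1/15))

triangle: 0!*4!*2!/7! = 48/5040
(j±m)!: 0!*4!*2!*0!*2!*4! = 2304
prefactor² = (2J+1)*Δ*N² = 768/5
  k=0: +1/(0!*0!*4!*2!*0!*0!) = 1/48
Σ = 1/48  ⇒  CG² = 768/5*1/48² = 1/15
CG = +√(1/15) = +0.258199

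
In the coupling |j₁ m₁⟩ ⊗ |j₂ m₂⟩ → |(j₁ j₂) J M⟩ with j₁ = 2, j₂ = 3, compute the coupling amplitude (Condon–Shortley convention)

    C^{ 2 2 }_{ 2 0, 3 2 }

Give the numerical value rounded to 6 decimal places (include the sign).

+0.597614

triangle: 3!·1!·3!/8! = 36/40320
(j±m)!: 2!·2!·5!·1!·4!·0! = 11520
prefactor² = (2J+1)·Δ·N² = 360/7
  k=2: +1/(2!·1!·0!·3!·1!·0!) = 1/12
Σ = 1/12  ⇒  CG² = 360/7·1/12² = 5/14
CG = +√(5/14) = +0.597614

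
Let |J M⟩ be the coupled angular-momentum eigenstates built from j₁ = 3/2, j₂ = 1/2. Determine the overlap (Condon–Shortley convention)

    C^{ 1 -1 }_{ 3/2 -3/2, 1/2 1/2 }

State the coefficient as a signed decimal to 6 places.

−√(3/4) = -0.866025

j₁+j₂−J=1  J+j₁−j₂=2  J−j₁+j₂=0  j₁+j₂+J+1=4
(j₁±m₁, j₂±m₂, J±M) = (0,3,1,0,0,2)
P² = 3
sum k=1..1:
  [1] −1/2 = -1/2
S = -1/2
C² = P²·S² = 3/4 ; C = -0.866025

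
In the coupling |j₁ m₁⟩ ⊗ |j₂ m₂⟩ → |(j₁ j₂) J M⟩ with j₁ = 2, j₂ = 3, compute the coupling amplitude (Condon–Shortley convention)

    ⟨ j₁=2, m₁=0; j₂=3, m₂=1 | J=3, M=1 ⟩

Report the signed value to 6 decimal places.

-0.387298

j₁+j₂−J=2  J+j₁−j₂=2  J−j₁+j₂=4  j₁+j₂+J+1=9
(j₁±m₁, j₂±m₂, J±M) = (2,2,4,2,4,2)
P² = 256/15
sum k=0..2:
  [0] +1/96 = 1/96
  [1] −1/6 = -1/6
  [2] +1/16 = 1/16
S = -3/32
C² = P²·S² = 3/20 ; C = -0.387298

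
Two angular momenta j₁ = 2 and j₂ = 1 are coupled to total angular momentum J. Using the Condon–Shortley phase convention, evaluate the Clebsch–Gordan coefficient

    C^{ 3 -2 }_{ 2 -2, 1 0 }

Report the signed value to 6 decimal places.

+√(1/3) = +0.577350

j₁+j₂−J=0  J+j₁−j₂=4  J−j₁+j₂=2  j₁+j₂+J+1=7
(j₁±m₁, j₂±m₂, J±M) = (0,4,1,1,1,5)
P² = 192
sum k=0..0:
  [0] +1/24 = 1/24
S = 1/24
C² = P²·S² = 1/3 ; C = +0.577350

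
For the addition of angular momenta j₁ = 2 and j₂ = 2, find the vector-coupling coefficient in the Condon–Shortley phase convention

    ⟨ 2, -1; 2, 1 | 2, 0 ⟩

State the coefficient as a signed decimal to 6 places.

triangle: 2!×2!×2!/7! = 8/5040
(j±m)!: 1!×3!×3!×1!×2!×2! = 144
prefactor² = (2J+1)×Δ×N² = 8/7
  k=1: −1/(1!×1!×2!×2!×0!×0!) = -1/4
  k=2: +1/(2!×0!×1!×1!×1!×1!) = 1/2
Σ = 1/4  ⇒  CG² = 8/7×1/4² = 1/14
CG = +√(1/14) = +0.267261

+√(1/14) ≈ +0.267261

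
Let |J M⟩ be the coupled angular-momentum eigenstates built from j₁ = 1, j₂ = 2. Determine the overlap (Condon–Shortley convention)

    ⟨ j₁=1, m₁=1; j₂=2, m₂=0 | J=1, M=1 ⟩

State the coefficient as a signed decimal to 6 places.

√[3·2!0!2!/5! · 2!0!2!2!2!0!] = √(8/5)
  +(−1)^0/∏(0,2,0,2,0,0)! = 1/4  (running 1/4)
⟨..|..⟩ = √(8/5)·(1/4) = +0.316228

+√(1/10) = +0.316228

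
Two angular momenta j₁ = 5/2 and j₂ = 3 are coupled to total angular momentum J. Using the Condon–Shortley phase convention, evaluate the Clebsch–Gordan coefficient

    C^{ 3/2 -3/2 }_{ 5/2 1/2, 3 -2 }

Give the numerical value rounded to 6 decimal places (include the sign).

triangle: 4!*1!*2!/8! = 48/40320
(j±m)!: 3!*2!*1!*5!*0!*3! = 8640
prefactor² = (2J+1)*Δ*N² = 288/7
  k=1: −1/(1!*3!*1!*0!*0!*2!) = -1/12
Σ = -1/12  ⇒  CG² = 288/7*(-1/12)² = 2/7
CG = −√(2/7) = -0.534522

−√(2/7) = -0.534522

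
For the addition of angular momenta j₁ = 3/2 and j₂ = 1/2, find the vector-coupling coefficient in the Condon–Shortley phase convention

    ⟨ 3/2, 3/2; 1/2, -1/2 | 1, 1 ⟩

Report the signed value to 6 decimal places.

j₁+j₂−J=1  J+j₁−j₂=2  J−j₁+j₂=0  j₁+j₂+J+1=4
(j₁±m₁, j₂±m₂, J±M) = (3,0,0,1,2,0)
P² = 3
sum k=0..0:
  [0] +1/2 = 1/2
S = 1/2
C² = P²·S² = 3/4 ; C = +0.866025

+0.866025  (= +√(3/4))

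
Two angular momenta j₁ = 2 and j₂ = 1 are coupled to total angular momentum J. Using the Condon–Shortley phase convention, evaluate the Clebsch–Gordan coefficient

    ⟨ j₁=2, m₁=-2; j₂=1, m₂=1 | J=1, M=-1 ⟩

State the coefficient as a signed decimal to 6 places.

triangle: 2!×2!×0!/5! = 4/120
(j±m)!: 0!×4!×2!×0!×0!×2! = 96
prefactor² = (2J+1)×Δ×N² = 48/5
  k=2: +1/(2!×0!×2!×0!×0!×0!) = 1/4
Σ = 1/4  ⇒  CG² = 48/5×1/4² = 3/5
CG = +√(3/5) = +0.774597

+0.774597  (= +√(3/5))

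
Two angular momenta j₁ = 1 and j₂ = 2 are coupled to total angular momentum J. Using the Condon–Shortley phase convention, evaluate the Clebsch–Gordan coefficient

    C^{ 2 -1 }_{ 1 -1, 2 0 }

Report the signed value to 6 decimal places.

-0.707107  (= −√(1/2))

j₁+j₂−J=1  J+j₁−j₂=1  J−j₁+j₂=3  j₁+j₂+J+1=6
(j₁±m₁, j₂±m₂, J±M) = (0,2,2,2,1,3)
P² = 2
sum k=1..1:
  [1] −1/2 = -1/2
S = -1/2
C² = P²·S² = 1/2 ; C = -0.707107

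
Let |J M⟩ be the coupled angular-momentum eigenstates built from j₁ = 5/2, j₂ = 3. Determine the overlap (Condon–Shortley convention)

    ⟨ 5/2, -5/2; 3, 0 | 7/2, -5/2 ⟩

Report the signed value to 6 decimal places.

+√(8/21) ≈ +0.617213

j₁+j₂−J=2  J+j₁−j₂=3  J−j₁+j₂=4  j₁+j₂+J+1=10
(j₁±m₁, j₂±m₂, J±M) = (0,5,3,3,1,6)
P² = 13824/7
sum k=2..2:
  [2] +1/72 = 1/72
S = 1/72
C² = P²·S² = 8/21 ; C = +0.617213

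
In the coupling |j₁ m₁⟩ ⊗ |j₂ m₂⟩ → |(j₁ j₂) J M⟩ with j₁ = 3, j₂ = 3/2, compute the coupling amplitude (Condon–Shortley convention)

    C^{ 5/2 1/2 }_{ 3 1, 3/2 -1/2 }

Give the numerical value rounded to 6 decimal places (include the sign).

triangle: 2!×4!×1!/8! = 48/40320
(j±m)!: 4!×2!×1!×2!×3!×2! = 1152
prefactor² = (2J+1)×Δ×N² = 288/35
  k=0: +1/(0!×2!×2!×1!×2!×0!) = 1/8
  k=1: −1/(1!×1!×1!×0!×3!×1!) = -1/6
Σ = -1/24  ⇒  CG² = 288/35×(-1/24)² = 1/70
CG = −√(1/70) = -0.119523

-0.119523  (= −√(1/70))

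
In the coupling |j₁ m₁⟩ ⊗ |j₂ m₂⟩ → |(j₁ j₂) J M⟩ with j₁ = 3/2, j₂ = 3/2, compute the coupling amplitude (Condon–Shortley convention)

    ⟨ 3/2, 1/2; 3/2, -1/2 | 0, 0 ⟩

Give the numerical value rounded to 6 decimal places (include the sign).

−√(1/4) ≈ -0.500000

√[1·3!0!0!/4! · 2!1!1!2!0!0!] = √(1)
  +(−1)^1/∏(1,2,0,0,0,0)! = -1/2  (running -1/2)
⟨..|..⟩ = √(1)·(-1/2) = -0.500000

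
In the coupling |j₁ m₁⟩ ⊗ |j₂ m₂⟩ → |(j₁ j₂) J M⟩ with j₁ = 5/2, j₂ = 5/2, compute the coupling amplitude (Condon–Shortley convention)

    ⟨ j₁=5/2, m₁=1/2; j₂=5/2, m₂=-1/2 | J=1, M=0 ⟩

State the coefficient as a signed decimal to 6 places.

triangle: 4!·1!·1!/7! = 24/5040
(j±m)!: 3!·2!·2!·3!·1!·1! = 144
prefactor² = (2J+1)·Δ·N² = 72/35
  k=1: −1/(1!·3!·1!·1!·0!·0!) = -1/6
  k=2: +1/(2!·2!·0!·0!·1!·1!) = 1/4
Σ = 1/12  ⇒  CG² = 72/35·1/12² = 1/70
CG = +√(1/70) = +0.119523

+√(1/70) ≈ +0.119523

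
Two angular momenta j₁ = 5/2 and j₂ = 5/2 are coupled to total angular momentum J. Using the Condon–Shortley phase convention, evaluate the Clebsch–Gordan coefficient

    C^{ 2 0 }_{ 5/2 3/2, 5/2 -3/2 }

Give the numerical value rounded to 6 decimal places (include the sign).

√[5·3!2!2!/8! · 4!1!1!4!2!2!] = √(48/7)
  +(−1)^0/∏(0,3,1,1,1,1)! = 1/6  (running 1/6)
  +(−1)^1/∏(1,2,0,0,2,2)! = -1/8  (running 1/24)
⟨..|..⟩ = √(48/7)·(1/24) = +0.109109

+√(1/84) = +0.109109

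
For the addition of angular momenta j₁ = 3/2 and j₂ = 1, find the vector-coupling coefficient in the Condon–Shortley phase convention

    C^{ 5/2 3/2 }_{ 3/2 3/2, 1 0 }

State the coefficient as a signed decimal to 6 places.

√[6·0!3!2!/6! · 3!0!1!1!4!1!] = √(72/5)
  +(−1)^0/∏(0,0,0,1,3,1)! = 1/6  (running 1/6)
⟨..|..⟩ = √(72/5)·(1/6) = +0.632456

+0.632456  (= +√(2/5))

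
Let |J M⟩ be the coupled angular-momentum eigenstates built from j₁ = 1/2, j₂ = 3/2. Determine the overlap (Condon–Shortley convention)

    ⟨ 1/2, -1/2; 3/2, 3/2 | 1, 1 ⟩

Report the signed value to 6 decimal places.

-0.866025  (= −√(3/4))

j₁+j₂−J=1  J+j₁−j₂=0  J−j₁+j₂=2  j₁+j₂+J+1=4
(j₁±m₁, j₂±m₂, J±M) = (0,1,3,0,2,0)
P² = 3
sum k=1..1:
  [1] −1/2 = -1/2
S = -1/2
C² = P²·S² = 3/4 ; C = -0.866025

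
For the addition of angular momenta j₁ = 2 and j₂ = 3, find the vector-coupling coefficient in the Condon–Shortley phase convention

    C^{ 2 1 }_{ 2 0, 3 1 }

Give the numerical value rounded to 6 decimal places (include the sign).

+0.377964  (= +√(1/7))

triangle: 3!*1!*3!/8! = 36/40320
(j±m)!: 2!*2!*4!*2!*3!*1! = 1152
prefactor² = (2J+1)*Δ*N² = 36/7
  k=1: −1/(1!*2!*1!*3!*0!*0!) = -1/12
  k=2: +1/(2!*1!*0!*2!*1!*1!) = 1/4
Σ = 1/6  ⇒  CG² = 36/7*1/6² = 1/7
CG = +√(1/7) = +0.377964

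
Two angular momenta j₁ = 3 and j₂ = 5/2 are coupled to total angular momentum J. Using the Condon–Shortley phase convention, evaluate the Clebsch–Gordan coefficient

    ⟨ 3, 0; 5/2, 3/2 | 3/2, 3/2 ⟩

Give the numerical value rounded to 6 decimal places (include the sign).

−√(6/35) ≈ -0.414039

j₁+j₂−J=4  J+j₁−j₂=2  J−j₁+j₂=1  j₁+j₂+J+1=8
(j₁±m₁, j₂±m₂, J±M) = (3,3,4,1,3,0)
P² = 864/35
sum k=3..3:
  [3] −1/12 = -1/12
S = -1/12
C² = P²·S² = 6/35 ; C = -0.414039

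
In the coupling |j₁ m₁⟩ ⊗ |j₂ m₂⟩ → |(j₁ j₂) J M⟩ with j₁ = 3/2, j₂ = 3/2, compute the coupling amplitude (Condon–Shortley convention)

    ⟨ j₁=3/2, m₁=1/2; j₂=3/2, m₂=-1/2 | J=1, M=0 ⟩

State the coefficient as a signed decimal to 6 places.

√[3·2!1!1!/5! · 2!1!1!2!1!1!] = √(1/5)
  +(−1)^0/∏(0,2,1,1,0,0)! = 1/2  (running 1/2)
  +(−1)^1/∏(1,1,0,0,1,1)! = -1  (running -1/2)
⟨..|..⟩ = √(1/5)·(-1/2) = -0.223607

-0.223607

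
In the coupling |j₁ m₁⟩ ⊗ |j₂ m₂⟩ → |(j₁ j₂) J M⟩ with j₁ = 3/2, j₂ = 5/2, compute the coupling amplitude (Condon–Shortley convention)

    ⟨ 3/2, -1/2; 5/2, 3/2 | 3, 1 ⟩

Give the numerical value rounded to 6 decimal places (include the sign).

−√(49/120) = -0.639010

j₁+j₂−J=1  J+j₁−j₂=2  J−j₁+j₂=4  j₁+j₂+J+1=8
(j₁±m₁, j₂±m₂, J±M) = (1,2,4,1,4,2)
P² = 96/5
sum k=0..1:
  [0] +1/48 = 1/48
  [1] −1/6 = -1/6
S = -7/48
C² = P²·S² = 49/120 ; C = -0.639010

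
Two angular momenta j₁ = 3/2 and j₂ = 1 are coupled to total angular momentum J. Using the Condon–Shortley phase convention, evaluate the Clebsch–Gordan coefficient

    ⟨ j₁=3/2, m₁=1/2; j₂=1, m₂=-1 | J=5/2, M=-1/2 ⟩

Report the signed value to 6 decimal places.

+0.547723  (= +√(3/10))

√[6·0!3!2!/6! · 2!1!0!2!2!3!] = √(24/5)
  +(−1)^0/∏(0,0,1,0,2,2)! = 1/4  (running 1/4)
⟨..|..⟩ = √(24/5)·(1/4) = +0.547723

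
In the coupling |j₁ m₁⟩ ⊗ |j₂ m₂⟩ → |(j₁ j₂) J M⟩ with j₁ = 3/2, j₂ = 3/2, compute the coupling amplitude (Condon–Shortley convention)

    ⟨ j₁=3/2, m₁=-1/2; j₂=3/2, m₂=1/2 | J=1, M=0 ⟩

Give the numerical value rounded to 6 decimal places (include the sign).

−√(1/20) = -0.223607

j₁+j₂−J=2  J+j₁−j₂=1  J−j₁+j₂=1  j₁+j₂+J+1=5
(j₁±m₁, j₂±m₂, J±M) = (1,2,2,1,1,1)
P² = 1/5
sum k=1..2:
  [1] −1/1 = -1
  [2] +1/2 = 1/2
S = -1/2
C² = P²·S² = 1/20 ; C = -0.223607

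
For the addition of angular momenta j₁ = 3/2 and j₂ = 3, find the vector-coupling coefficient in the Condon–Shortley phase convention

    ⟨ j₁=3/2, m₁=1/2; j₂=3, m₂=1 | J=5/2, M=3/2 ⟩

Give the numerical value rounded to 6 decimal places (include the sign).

triangle: 2!*1!*4!/8! = 48/40320
(j±m)!: 2!*1!*4!*2!*4!*1! = 2304
prefactor² = (2J+1)*Δ*N² = 576/35
  k=0: +1/(0!*2!*1!*4!*0!*0!) = 1/48
  k=1: −1/(1!*1!*0!*3!*1!*1!) = -1/6
Σ = -7/48  ⇒  CG² = 576/35*(-7/48)² = 7/20
CG = −√(7/20) = -0.591608

-0.591608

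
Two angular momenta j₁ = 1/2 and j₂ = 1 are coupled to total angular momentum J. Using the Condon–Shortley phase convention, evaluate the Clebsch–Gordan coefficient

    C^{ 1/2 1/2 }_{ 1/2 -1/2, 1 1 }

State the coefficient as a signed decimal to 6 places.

√[2·1!0!1!/3! · 0!1!2!0!1!0!] = √(2/3)
  +(−1)^1/∏(1,0,0,1,0,0)! = -1  (running -1)
⟨..|..⟩ = √(2/3)·(-1) = -0.816497

-0.816497  (= −√(2/3))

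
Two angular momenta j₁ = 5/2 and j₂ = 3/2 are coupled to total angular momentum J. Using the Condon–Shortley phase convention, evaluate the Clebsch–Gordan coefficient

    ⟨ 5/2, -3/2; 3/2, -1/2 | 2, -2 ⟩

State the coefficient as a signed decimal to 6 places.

-0.617213  (= −√(8/21))

triangle: 2!×3!×1!/7! = 12/5040
(j±m)!: 1!×4!×1!×2!×0!×4! = 1152
prefactor² = (2J+1)×Δ×N² = 96/7
  k=1: −1/(1!×1!×3!×0!×0!×1!) = -1/6
Σ = -1/6  ⇒  CG² = 96/7×(-1/6)² = 8/21
CG = −√(8/21) = -0.617213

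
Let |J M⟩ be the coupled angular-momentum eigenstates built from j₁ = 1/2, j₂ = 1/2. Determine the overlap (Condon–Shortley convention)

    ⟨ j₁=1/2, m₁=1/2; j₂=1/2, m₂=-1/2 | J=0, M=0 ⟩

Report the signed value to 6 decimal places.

+√(1/2) = +0.707107

j₁+j₂−J=1  J+j₁−j₂=0  J−j₁+j₂=0  j₁+j₂+J+1=2
(j₁±m₁, j₂±m₂, J±M) = (1,0,0,1,0,0)
P² = 1/2
sum k=0..0:
  [0] +1/1 = 1
S = 1
C² = P²·S² = 1/2 ; C = +0.707107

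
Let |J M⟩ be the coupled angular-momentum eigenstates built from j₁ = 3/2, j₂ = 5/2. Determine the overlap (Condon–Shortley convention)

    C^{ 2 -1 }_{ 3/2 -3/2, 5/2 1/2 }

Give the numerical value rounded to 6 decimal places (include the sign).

√[5·2!1!3!/7! · 0!3!3!2!1!3!] = √(36/7)
  +(−1)^2/∏(2,0,1,1,0,2)! = 1/4  (running 1/4)
⟨..|..⟩ = √(36/7)·(1/4) = +0.566947

+√(9/28) = +0.566947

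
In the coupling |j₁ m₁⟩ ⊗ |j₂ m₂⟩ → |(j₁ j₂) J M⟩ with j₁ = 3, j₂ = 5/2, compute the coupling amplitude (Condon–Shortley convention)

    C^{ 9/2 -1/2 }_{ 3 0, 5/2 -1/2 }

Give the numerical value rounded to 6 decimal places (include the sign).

triangle: 1!·5!·4!/11! = 2880/39916800
(j±m)!: 3!·3!·2!·3!·4!·5! = 1244160
prefactor² = (2J+1)·Δ·N² = 69120/77
  k=0: +1/(0!·1!·3!·2!·2!·2!) = 1/48
  k=1: −1/(1!·0!·2!·1!·3!·3!) = -1/72
Σ = 1/144  ⇒  CG² = 69120/77·1/144² = 10/231
CG = +√(10/231) = +0.208063

+0.208063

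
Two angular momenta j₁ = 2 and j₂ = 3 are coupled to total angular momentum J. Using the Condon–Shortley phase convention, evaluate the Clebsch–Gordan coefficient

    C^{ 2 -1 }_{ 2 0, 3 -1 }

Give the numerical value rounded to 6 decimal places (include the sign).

j₁+j₂−J=3  J+j₁−j₂=1  J−j₁+j₂=3  j₁+j₂+J+1=8
(j₁±m₁, j₂±m₂, J±M) = (2,2,2,4,1,3)
P² = 36/7
sum k=1..2:
  [1] −1/4 = -1/4
  [2] +1/12 = 1/12
S = -1/6
C² = P²·S² = 1/7 ; C = -0.377964

−√(1/7) = -0.377964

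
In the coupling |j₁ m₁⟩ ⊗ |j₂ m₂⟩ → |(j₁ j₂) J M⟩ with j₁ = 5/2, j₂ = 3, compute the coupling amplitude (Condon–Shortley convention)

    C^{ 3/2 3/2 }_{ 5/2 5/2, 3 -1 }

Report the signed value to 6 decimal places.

+0.267261  (= +√(1/14))

√[4·4!1!2!/8! · 5!0!2!4!3!0!] = √(1152/7)
  +(−1)^0/∏(0,4,0,2,1,0)! = 1/48  (running 1/48)
⟨..|..⟩ = √(1152/7)·(1/48) = +0.267261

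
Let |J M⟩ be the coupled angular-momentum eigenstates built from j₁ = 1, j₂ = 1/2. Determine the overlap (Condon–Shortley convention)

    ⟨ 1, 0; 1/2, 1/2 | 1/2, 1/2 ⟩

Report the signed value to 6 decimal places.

−√(1/3) ≈ -0.577350

j₁+j₂−J=1  J+j₁−j₂=1  J−j₁+j₂=0  j₁+j₂+J+1=3
(j₁±m₁, j₂±m₂, J±M) = (1,1,1,0,1,0)
P² = 1/3
sum k=1..1:
  [1] −1/1 = -1
S = -1
C² = P²·S² = 1/3 ; C = -0.577350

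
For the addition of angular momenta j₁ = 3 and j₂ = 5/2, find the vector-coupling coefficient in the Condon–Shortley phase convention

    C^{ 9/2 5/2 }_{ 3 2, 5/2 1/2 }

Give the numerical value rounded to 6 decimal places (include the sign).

√[10·1!5!4!/11! · 5!1!3!2!7!2!] = √(115200/11)
  +(−1)^0/∏(0,1,1,3,4,1)! = 1/144  (running 1/144)
  +(−1)^1/∏(1,0,0,2,5,2)! = -1/480  (running 7/1440)
⟨..|..⟩ = √(115200/11)·(7/1440) = +0.497468

+0.497468  (= +√(49/198))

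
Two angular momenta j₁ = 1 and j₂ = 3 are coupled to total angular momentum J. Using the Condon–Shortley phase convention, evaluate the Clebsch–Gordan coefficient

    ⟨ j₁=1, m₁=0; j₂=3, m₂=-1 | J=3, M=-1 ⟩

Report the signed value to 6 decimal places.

+0.288675  (= +√(1/12))

√[7·1!1!5!/8! · 1!1!2!4!2!4!] = √(48)
  +(−1)^0/∏(0,1,1,2,0,3)! = 1/12  (running 1/12)
  +(−1)^1/∏(1,0,0,1,1,4)! = -1/24  (running 1/24)
⟨..|..⟩ = √(48)·(1/24) = +0.288675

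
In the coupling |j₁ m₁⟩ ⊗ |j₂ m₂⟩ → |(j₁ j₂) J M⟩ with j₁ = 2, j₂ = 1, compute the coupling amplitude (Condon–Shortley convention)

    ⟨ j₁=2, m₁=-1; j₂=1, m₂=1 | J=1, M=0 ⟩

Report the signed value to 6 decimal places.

+0.547723  (= +√(3/10))

triangle: 2!*2!*0!/5! = 4/120
(j±m)!: 1!*3!*2!*0!*1!*1! = 12
prefactor² = (2J+1)*Δ*N² = 6/5
  k=2: +1/(2!*0!*1!*0!*1!*0!) = 1/2
Σ = 1/2  ⇒  CG² = 6/5*1/2² = 3/10
CG = +√(3/10) = +0.547723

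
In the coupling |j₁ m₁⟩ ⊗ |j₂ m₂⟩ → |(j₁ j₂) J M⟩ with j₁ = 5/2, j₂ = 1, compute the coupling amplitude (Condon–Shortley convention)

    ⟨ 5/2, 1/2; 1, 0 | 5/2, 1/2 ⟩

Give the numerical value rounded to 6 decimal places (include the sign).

+0.169031

j₁+j₂−J=1  J+j₁−j₂=4  J−j₁+j₂=1  j₁+j₂+J+1=7
(j₁±m₁, j₂±m₂, J±M) = (3,2,1,1,3,2)
P² = 144/35
sum k=0..1:
  [0] +1/4 = 1/4
  [1] −1/6 = -1/6
S = 1/12
C² = P²·S² = 1/35 ; C = +0.169031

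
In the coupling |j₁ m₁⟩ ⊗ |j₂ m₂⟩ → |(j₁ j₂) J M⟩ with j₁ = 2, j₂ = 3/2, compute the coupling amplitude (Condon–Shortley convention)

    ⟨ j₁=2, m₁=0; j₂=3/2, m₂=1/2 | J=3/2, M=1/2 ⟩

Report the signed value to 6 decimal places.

-0.447214  (= −√(1/5))

j₁+j₂−J=2  J+j₁−j₂=2  J−j₁+j₂=1  j₁+j₂+J+1=6
(j₁±m₁, j₂±m₂, J±M) = (2,2,2,1,2,1)
P² = 16/45
sum k=1..2:
  [1] −1/1 = -1
  [2] +1/4 = 1/4
S = -3/4
C² = P²·S² = 1/5 ; C = -0.447214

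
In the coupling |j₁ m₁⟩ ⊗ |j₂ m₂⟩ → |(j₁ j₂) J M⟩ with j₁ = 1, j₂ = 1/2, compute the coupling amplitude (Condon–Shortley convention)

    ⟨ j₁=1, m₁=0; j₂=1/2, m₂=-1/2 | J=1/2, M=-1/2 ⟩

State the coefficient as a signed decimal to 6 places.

j₁+j₂−J=1  J+j₁−j₂=1  J−j₁+j₂=0  j₁+j₂+J+1=3
(j₁±m₁, j₂±m₂, J±M) = (1,1,0,1,0,1)
P² = 1/3
sum k=0..0:
  [0] +1/1 = 1
S = 1
C² = P²·S² = 1/3 ; C = +0.577350

+0.577350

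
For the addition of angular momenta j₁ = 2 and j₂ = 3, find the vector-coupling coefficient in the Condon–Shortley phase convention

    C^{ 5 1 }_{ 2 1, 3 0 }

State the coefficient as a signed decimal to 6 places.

j₁+j₂−J=0  J+j₁−j₂=4  J−j₁+j₂=6  j₁+j₂+J+1=11
(j₁±m₁, j₂±m₂, J±M) = (3,1,3,3,6,4)
P² = 124416/7
sum k=0..0:
  [0] +1/216 = 1/216
S = 1/216
C² = P²·S² = 8/21 ; C = +0.617213

+0.617213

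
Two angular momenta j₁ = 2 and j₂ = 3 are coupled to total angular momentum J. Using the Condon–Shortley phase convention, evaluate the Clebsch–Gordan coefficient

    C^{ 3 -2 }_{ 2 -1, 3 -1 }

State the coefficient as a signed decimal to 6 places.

j₁+j₂−J=2  J+j₁−j₂=2  J−j₁+j₂=4  j₁+j₂+J+1=9
(j₁±m₁, j₂±m₂, J±M) = (1,3,2,4,1,5)
P² = 64
sum k=1..2:
  [1] −1/12 = -1/12
  [2] +1/48 = 1/48
S = -1/16
C² = P²·S² = 1/4 ; C = -0.500000

−√(1/4) = -0.500000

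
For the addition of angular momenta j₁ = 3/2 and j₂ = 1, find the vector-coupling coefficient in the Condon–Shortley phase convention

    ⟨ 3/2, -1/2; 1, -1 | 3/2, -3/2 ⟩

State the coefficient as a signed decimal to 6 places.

+√(2/5) = +0.632456

j₁+j₂−J=1  J+j₁−j₂=2  J−j₁+j₂=1  j₁+j₂+J+1=5
(j₁±m₁, j₂±m₂, J±M) = (1,2,0,2,0,3)
P² = 8/5
sum k=0..0:
  [0] +1/2 = 1/2
S = 1/2
C² = P²·S² = 2/5 ; C = +0.632456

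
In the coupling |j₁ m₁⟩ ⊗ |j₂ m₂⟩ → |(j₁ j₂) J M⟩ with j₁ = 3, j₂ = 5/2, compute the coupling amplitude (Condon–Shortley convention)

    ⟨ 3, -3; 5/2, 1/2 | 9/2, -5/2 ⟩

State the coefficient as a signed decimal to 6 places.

−√(3/11) ≈ -0.522233

√[10·1!5!4!/11! · 0!6!3!2!2!7!] = √(691200/11)
  +(−1)^1/∏(1,0,5,2,0,2)! = -1/480  (running -1/480)
⟨..|..⟩ = √(691200/11)·(-1/480) = -0.522233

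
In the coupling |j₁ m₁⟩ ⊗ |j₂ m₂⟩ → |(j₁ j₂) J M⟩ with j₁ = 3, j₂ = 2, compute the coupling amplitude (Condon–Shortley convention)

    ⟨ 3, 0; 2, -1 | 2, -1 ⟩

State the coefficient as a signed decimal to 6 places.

-0.534522  (= −√(2/7))

√[5·3!3!1!/8! · 3!3!1!3!1!3!] = √(81/14)
  +(−1)^0/∏(0,3,3,1,0,0)! = 1/36  (running 1/36)
  +(−1)^1/∏(1,2,2,0,1,1)! = -1/4  (running -2/9)
⟨..|..⟩ = √(81/14)·(-2/9) = -0.534522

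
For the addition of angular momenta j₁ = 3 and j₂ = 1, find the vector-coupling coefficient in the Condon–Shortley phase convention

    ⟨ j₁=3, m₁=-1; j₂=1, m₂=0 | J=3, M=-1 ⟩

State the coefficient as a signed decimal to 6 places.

triangle: 1!*5!*1!/8! = 120/40320
(j±m)!: 2!*4!*1!*1!*2!*4! = 2304
prefactor² = (2J+1)*Δ*N² = 48
  k=0: +1/(0!*1!*4!*1!*1!*0!) = 1/24
  k=1: −1/(1!*0!*3!*0!*2!*1!) = -1/12
Σ = -1/24  ⇒  CG² = 48*(-1/24)² = 1/12
CG = −√(1/12) = -0.288675

-0.288675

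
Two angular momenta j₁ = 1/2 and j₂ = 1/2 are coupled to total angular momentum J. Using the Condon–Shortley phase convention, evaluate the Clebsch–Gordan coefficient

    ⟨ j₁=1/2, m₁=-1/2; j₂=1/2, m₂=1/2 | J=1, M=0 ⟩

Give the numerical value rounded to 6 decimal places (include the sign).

+√(1/2) = +0.707107

j₁+j₂−J=0  J+j₁−j₂=1  J−j₁+j₂=1  j₁+j₂+J+1=3
(j₁±m₁, j₂±m₂, J±M) = (0,1,1,0,1,1)
P² = 1/2
sum k=0..0:
  [0] +1/1 = 1
S = 1
C² = P²·S² = 1/2 ; C = +0.707107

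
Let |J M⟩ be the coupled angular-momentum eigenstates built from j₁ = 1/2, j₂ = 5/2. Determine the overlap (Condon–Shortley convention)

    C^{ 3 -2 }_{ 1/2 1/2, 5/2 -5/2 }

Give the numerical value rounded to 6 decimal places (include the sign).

j₁+j₂−J=0  J+j₁−j₂=1  J−j₁+j₂=5  j₁+j₂+J+1=7
(j₁±m₁, j₂±m₂, J±M) = (1,0,0,5,1,5)
P² = 2400
sum k=0..0:
  [0] +1/120 = 1/120
S = 1/120
C² = P²·S² = 1/6 ; C = +0.408248

+0.408248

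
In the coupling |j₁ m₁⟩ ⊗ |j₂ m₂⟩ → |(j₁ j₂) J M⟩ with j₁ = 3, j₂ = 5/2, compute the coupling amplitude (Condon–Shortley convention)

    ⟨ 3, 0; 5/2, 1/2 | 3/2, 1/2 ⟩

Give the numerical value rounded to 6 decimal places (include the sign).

+0.338062

√[4·4!2!1!/8! · 3!3!3!2!2!1!] = √(144/35)
  +(−1)^2/∏(2,2,1,1,1,0)! = 1/4  (running 1/4)
  +(−1)^3/∏(3,1,0,0,2,1)! = -1/12  (running 1/6)
⟨..|..⟩ = √(144/35)·(1/6) = +0.338062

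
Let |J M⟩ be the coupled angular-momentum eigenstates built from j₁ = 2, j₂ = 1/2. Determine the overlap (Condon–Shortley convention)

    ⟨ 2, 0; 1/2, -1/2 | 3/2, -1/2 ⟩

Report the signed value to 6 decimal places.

+0.632456  (= +√(2/5))

j₁+j₂−J=1  J+j₁−j₂=3  J−j₁+j₂=0  j₁+j₂+J+1=5
(j₁±m₁, j₂±m₂, J±M) = (2,2,0,1,1,2)
P² = 8/5
sum k=0..0:
  [0] +1/2 = 1/2
S = 1/2
C² = P²·S² = 2/5 ; C = +0.632456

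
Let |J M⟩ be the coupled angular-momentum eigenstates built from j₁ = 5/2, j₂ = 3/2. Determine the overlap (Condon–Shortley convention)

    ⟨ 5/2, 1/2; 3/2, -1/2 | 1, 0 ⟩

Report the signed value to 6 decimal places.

triangle: 3!·2!·0!/6! = 12/720
(j±m)!: 3!·2!·1!·2!·1!·1! = 24
prefactor² = (2J+1)·Δ·N² = 6/5
  k=1: −1/(1!·2!·1!·0!·1!·0!) = -1/2
Σ = -1/2  ⇒  CG² = 6/5·(-1/2)² = 3/10
CG = −√(3/10) = -0.547723

−√(3/10) = -0.547723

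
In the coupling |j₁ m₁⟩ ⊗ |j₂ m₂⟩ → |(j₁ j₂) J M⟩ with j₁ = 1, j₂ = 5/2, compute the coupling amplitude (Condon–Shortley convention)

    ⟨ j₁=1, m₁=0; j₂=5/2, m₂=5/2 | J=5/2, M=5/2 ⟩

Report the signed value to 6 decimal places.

√[6·1!1!4!/7! · 1!1!5!0!5!0!] = √(2880/7)
  +(−1)^1/∏(1,0,0,4,1,0)! = -1/24  (running -1/24)
⟨..|..⟩ = √(2880/7)·(-1/24) = -0.845154

−√(5/7) = -0.845154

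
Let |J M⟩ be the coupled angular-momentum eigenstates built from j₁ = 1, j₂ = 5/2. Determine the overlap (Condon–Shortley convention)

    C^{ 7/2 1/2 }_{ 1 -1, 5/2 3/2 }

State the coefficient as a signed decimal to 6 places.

triangle: 0!×2!×5!/8! = 240/40320
(j±m)!: 0!×2!×4!×1!×4!×3! = 6912
prefactor² = (2J+1)×Δ×N² = 2304/7
  k=0: +1/(0!×0!×2!×4!×0!×1!) = 1/48
Σ = 1/48  ⇒  CG² = 2304/7×1/48² = 1/7
CG = +√(1/7) = +0.377964

+0.377964  (= +√(1/7))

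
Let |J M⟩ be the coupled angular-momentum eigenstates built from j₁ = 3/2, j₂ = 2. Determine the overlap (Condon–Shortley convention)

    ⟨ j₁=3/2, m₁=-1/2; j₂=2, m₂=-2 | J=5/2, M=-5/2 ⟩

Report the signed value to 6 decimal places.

j₁+j₂−J=1  J+j₁−j₂=2  J−j₁+j₂=3  j₁+j₂+J+1=7
(j₁±m₁, j₂±m₂, J±M) = (1,2,0,4,0,5)
P² = 576/7
sum k=0..0:
  [0] +1/12 = 1/12
S = 1/12
C² = P²·S² = 4/7 ; C = +0.755929

+0.755929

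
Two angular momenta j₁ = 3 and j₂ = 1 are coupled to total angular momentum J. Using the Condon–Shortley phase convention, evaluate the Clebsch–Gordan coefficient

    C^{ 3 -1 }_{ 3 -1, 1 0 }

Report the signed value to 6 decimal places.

j₁+j₂−J=1  J+j₁−j₂=5  J−j₁+j₂=1  j₁+j₂+J+1=8
(j₁±m₁, j₂±m₂, J±M) = (2,4,1,1,2,4)
P² = 48
sum k=0..1:
  [0] +1/24 = 1/24
  [1] −1/12 = -1/12
S = -1/24
C² = P²·S² = 1/12 ; C = -0.288675

-0.288675  (= −√(1/12))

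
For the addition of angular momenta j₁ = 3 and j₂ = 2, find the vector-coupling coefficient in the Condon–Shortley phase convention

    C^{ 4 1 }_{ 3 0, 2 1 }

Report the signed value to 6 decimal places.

−√(3/14) = -0.462910

triangle: 1!×5!×3!/10! = 720/3628800
(j±m)!: 3!×3!×3!×1!×5!×3! = 155520
prefactor² = (2J+1)×Δ×N² = 1944/7
  k=0: +1/(0!×1!×3!×3!×2!×0!) = 1/72
  k=1: −1/(1!×0!×2!×2!×3!×1!) = -1/24
Σ = -1/36  ⇒  CG² = 1944/7×(-1/36)² = 3/14
CG = −√(3/14) = -0.462910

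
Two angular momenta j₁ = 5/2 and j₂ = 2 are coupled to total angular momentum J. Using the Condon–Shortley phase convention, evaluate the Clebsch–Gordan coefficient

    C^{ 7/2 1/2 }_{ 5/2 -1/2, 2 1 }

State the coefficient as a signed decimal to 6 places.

√[8·1!4!3!/9! · 2!3!3!1!4!3!] = √(1152/35)
  +(−1)^0/∏(0,1,3,3,1,0)! = 1/36  (running 1/36)
  +(−1)^1/∏(1,0,2,2,2,1)! = -1/8  (running -7/72)
⟨..|..⟩ = √(1152/35)·(-7/72) = -0.557773

-0.557773  (= −√(14/45))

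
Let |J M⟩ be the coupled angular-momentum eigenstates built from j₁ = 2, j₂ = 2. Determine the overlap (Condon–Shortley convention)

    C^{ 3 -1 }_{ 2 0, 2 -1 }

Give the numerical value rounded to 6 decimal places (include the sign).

+0.447214

j₁+j₂−J=1  J+j₁−j₂=3  J−j₁+j₂=3  j₁+j₂+J+1=8
(j₁±m₁, j₂±m₂, J±M) = (2,2,1,3,2,4)
P² = 36/5
sum k=0..1:
  [0] +1/4 = 1/4
  [1] −1/12 = -1/12
S = 1/6
C² = P²·S² = 1/5 ; C = +0.447214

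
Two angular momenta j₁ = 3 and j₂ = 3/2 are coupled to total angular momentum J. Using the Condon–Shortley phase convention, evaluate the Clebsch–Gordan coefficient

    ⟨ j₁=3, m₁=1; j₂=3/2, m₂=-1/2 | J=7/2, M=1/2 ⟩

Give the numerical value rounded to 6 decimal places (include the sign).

+0.534522  (= +√(2/7))

triangle: 1!×5!×2!/9! = 240/362880
(j±m)!: 4!×2!×1!×2!×4!×3! = 13824
prefactor² = (2J+1)×Δ×N² = 512/7
  k=0: +1/(0!×1!×2!×1!×3!×1!) = 1/12
  k=1: −1/(1!×0!×1!×0!×4!×2!) = -1/48
Σ = 1/16  ⇒  CG² = 512/7×1/16² = 2/7
CG = +√(2/7) = +0.534522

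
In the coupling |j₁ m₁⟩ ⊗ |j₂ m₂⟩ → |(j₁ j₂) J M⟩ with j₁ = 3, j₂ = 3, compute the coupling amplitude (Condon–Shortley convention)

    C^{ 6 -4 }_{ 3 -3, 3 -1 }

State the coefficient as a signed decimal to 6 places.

+√(5/22) = +0.476731

√[13·0!6!6!/13! · 0!6!2!4!2!10!] = √(2985984000/11)
  +(−1)^0/∏(0,0,6,2,0,4)! = 1/34560  (running 1/34560)
⟨..|..⟩ = √(2985984000/11)·(1/34560) = +0.476731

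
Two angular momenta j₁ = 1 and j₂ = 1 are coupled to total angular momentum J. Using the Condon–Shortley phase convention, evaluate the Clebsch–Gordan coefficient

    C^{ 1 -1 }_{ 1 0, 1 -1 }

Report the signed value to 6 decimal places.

j₁+j₂−J=1  J+j₁−j₂=1  J−j₁+j₂=1  j₁+j₂+J+1=4
(j₁±m₁, j₂±m₂, J±M) = (1,1,0,2,0,2)
P² = 1/2
sum k=0..0:
  [0] +1/1 = 1
S = 1
C² = P²·S² = 1/2 ; C = +0.707107

+√(1/2) ≈ +0.707107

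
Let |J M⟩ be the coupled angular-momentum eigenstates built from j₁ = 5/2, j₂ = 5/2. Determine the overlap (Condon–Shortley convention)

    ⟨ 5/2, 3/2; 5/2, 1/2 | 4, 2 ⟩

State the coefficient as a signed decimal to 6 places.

triangle: 1!*4!*4!/10! = 576/3628800
(j±m)!: 4!*1!*3!*2!*6!*2! = 414720
prefactor² = (2J+1)*Δ*N² = 20736/35
  k=0: +1/(0!*1!*1!*3!*3!*1!) = 1/36
  k=1: −1/(1!*0!*0!*2!*4!*2!) = -1/96
Σ = 5/288  ⇒  CG² = 20736/35*5/288² = 5/28
CG = +√(5/28) = +0.422577

+0.422577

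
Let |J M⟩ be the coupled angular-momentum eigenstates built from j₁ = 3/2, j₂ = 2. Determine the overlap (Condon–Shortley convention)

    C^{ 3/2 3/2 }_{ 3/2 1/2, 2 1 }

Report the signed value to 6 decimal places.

√[4·2!1!2!/6! · 2!1!3!1!3!0!] = √(8/5)
  +(−1)^1/∏(1,1,0,2,1,0)! = -1/2  (running -1/2)
⟨..|..⟩ = √(8/5)·(-1/2) = -0.632456

−√(2/5) ≈ -0.632456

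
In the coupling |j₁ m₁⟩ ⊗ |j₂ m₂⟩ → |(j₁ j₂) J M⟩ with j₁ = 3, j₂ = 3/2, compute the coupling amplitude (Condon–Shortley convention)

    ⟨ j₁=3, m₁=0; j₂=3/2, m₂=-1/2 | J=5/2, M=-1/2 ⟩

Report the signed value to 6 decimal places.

−√(6/35) = -0.414039

j₁+j₂−J=2  J+j₁−j₂=4  J−j₁+j₂=1  j₁+j₂+J+1=8
(j₁±m₁, j₂±m₂, J±M) = (3,3,1,2,2,3)
P² = 216/35
sum k=0..1:
  [0] +1/12 = 1/12
  [1] −1/4 = -1/4
S = -1/6
C² = P²·S² = 6/35 ; C = -0.414039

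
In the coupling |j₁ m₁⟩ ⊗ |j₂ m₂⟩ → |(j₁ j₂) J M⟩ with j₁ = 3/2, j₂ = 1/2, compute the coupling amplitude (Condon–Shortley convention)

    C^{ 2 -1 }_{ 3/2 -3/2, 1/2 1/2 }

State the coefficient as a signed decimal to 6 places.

+0.500000

triangle: 0!·3!·1!/5! = 6/120
(j±m)!: 0!·3!·1!·0!·1!·3! = 36
prefactor² = (2J+1)·Δ·N² = 9
  k=0: +1/(0!·0!·3!·1!·0!·0!) = 1/6
Σ = 1/6  ⇒  CG² = 9·1/6² = 1/4
CG = +√(1/4) = +0.500000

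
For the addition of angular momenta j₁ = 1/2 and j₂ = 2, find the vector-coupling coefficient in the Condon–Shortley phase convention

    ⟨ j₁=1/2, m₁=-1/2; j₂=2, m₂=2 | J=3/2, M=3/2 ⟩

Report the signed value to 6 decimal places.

−√(4/5) ≈ -0.894427

√[4·1!0!3!/5! · 0!1!4!0!3!0!] = √(144/5)
  +(−1)^1/∏(1,0,0,3,0,0)! = -1/6  (running -1/6)
⟨..|..⟩ = √(144/5)·(-1/6) = -0.894427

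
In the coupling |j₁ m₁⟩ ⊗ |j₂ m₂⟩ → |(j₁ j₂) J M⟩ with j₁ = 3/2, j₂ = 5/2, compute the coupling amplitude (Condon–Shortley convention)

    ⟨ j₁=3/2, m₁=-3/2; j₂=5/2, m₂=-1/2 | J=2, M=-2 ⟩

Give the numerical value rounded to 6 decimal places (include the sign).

triangle: 2!*1!*3!/7! = 12/5040
(j±m)!: 0!*3!*2!*3!*0!*4! = 1728
prefactor² = (2J+1)*Δ*N² = 144/7
  k=2: +1/(2!*0!*1!*0!*0!*3!) = 1/12
Σ = 1/12  ⇒  CG² = 144/7*1/12² = 1/7
CG = +√(1/7) = +0.377964

+0.377964  (= +√(1/7))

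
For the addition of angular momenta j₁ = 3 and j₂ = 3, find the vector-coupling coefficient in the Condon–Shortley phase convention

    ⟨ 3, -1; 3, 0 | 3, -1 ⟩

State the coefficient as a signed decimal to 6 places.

+√(1/6) = +0.408248

√[7·3!3!3!/10! · 2!4!3!3!2!4!] = √(864/25)
  +(−1)^1/∏(1,2,3,2,0,1)! = -1/24  (running -1/24)
  +(−1)^2/∏(2,1,2,1,1,2)! = 1/8  (running 1/12)
  +(−1)^3/∏(3,0,1,0,2,3)! = -1/72  (running 5/72)
⟨..|..⟩ = √(864/25)·(5/72) = +0.408248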